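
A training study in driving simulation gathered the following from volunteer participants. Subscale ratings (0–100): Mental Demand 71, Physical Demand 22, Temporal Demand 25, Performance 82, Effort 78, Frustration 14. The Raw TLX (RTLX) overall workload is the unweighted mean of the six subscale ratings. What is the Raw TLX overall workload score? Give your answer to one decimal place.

Sum of ratings = 71 + 22 + 25 + 82 + 78 + 14 = 292.
RTLX = 292 / 6 = 48.6667 ≈ 48.7.

48.7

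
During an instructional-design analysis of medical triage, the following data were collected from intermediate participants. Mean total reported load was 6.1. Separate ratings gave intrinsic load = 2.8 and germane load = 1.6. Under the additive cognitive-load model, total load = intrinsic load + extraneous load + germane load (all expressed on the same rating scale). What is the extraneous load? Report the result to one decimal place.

extraneous load = total − intrinsic − germane
             = 6.1 − 2.8 − 1.6 = 1.7.

1.7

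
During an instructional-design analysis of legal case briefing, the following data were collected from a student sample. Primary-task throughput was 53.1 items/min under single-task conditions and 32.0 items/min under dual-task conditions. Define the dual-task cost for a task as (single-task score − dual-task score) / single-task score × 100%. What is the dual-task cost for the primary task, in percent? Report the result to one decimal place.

Cost = (53.1 − 32.0) / 53.1 × 100%
     = 21.1000 / 53.1 × 100% = 39.7363%.
≈ 39.7%.

39.7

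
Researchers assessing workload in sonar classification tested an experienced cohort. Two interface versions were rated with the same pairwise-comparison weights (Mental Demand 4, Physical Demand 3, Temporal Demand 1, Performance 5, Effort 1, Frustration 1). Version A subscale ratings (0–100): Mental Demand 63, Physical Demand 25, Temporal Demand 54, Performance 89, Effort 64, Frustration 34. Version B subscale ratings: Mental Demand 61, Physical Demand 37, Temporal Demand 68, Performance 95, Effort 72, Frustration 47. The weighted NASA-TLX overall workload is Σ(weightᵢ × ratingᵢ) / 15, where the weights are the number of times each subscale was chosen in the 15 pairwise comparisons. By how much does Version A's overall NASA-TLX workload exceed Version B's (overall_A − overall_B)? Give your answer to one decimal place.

Version A weighted sum = 4·63 + 3·25 + 1·54 + 5·89 + 1·64 + 1·34 = 252 + 75 + 54 + 445 + 64 + 34 = 924; overall_A = 924/15 = 61.6000.
Version B weighted sum = 4·61 + 3·37 + 1·68 + 5·95 + 1·72 + 1·47 = 244 + 111 + 68 + 475 + 72 + 47 = 1017; overall_B = 1017/15 = 67.8000.
Difference = 61.6000 − 67.8000 = -6.2000 ≈ -6.2.

-6.2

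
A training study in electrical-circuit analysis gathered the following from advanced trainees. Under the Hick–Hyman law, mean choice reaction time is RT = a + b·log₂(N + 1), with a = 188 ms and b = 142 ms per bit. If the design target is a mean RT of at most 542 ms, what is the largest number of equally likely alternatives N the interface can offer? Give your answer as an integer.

Set 188 + 142·log₂(N + 1) ≤ 542.
log₂(N + 1) ≤ (542 − 188) / 142 = 2.4930.
N + 1 ≤ 2^2.4930 = 5.6295.
N ≤ 4.6295, so the largest integer N is 4.

4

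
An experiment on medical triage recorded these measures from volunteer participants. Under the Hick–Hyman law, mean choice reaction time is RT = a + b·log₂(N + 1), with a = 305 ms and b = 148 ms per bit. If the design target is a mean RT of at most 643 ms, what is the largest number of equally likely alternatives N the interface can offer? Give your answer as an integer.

3

Set 305 + 148·log₂(N + 1) ≤ 643.
log₂(N + 1) ≤ (643 − 305) / 148 = 2.2838.
N + 1 ≤ 2^2.2838 = 4.8696.
N ≤ 3.8696, so the largest integer N is 3.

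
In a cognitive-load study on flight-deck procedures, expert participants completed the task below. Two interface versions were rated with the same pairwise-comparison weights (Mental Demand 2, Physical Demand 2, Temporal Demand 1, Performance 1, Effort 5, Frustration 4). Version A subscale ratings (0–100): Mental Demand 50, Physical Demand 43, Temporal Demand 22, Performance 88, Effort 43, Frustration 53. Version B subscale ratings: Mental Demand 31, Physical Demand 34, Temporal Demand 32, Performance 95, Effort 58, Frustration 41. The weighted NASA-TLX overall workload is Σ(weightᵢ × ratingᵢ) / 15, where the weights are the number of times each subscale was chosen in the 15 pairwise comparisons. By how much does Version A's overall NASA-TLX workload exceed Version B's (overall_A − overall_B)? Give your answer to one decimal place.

0.8

Version A weighted sum = 2·50 + 2·43 + 1·22 + 1·88 + 5·43 + 4·53 = 100 + 86 + 22 + 88 + 215 + 212 = 723; overall_A = 723/15 = 48.2000.
Version B weighted sum = 2·31 + 2·34 + 1·32 + 1·95 + 5·58 + 4·41 = 62 + 68 + 32 + 95 + 290 + 164 = 711; overall_B = 711/15 = 47.4000.
Difference = 48.2000 − 47.4000 = 0.8000 ≈ 0.8.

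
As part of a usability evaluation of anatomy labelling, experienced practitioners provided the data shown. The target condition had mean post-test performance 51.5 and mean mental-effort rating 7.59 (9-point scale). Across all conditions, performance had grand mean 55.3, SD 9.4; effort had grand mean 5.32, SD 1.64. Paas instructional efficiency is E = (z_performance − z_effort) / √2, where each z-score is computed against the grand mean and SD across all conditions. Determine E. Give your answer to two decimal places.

-1.26

z_performance = (51.5 − 55.3) / 9.4 = -3.8000 / 9.4 = -0.4043.
z_effort = (7.59 − 5.32) / 1.64 = 2.2700 / 1.64 = 1.3841.
z_P − z_E = -0.4043 − 1.3841 = -1.7884.
E = -1.7884 / √2 = -1.7884 / 1.41421 = -1.2646 ≈ -1.26.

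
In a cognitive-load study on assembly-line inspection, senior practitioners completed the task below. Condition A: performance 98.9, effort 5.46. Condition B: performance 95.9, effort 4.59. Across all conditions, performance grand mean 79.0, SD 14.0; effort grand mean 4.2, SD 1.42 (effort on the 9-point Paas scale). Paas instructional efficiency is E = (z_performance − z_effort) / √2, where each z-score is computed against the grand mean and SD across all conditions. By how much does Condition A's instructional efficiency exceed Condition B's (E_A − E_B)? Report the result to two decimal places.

-0.28

Condition A: z_P = (98.9 − 79.0)/14.0 = 1.4214; z_E = (5.46 − 4.2)/1.42 = 0.8873; E_A = (1.4214 − 0.8873)/√2 = 0.3777.
Condition B: z_P = (95.9 − 79.0)/14.0 = 1.2071; z_E = (4.59 − 4.2)/1.42 = 0.2746; E_B = (1.2071 − 0.2746)/√2 = 0.6594.
E_A − E_B = 0.3777 − 0.6594 = -0.2817 ≈ -0.28.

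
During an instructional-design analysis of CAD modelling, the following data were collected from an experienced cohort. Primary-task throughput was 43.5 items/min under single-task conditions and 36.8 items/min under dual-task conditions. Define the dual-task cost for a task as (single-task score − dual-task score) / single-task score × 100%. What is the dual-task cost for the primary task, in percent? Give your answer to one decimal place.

15.4

Cost = (43.5 − 36.8) / 43.5 × 100%
     = 6.7000 / 43.5 × 100% = 15.4023%.
≈ 15.4%.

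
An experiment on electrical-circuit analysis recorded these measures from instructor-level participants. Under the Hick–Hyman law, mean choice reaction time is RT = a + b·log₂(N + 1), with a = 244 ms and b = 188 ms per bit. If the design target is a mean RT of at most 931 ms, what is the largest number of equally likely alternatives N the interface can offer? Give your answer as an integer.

Set 244 + 188·log₂(N + 1) ≤ 931.
log₂(N + 1) ≤ (931 − 244) / 188 = 3.6543.
N + 1 ≤ 2^3.6543 = 12.5908.
N ≤ 11.5908, so the largest integer N is 11.

11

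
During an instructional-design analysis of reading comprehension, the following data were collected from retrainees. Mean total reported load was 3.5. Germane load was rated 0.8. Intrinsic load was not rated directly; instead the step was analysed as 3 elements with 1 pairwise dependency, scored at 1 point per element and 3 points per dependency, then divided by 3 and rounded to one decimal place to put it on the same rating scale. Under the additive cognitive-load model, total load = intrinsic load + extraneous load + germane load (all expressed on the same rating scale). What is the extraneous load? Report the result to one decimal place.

0.7

Intrinsic (element-interactivity): (3 × 1 + 1 × 3) / 3 = 6 / 3 = 2.0000 → 2.0.
extraneous load = total − intrinsic − germane
             = 3.5 − 2.0 − 0.8 = 0.7.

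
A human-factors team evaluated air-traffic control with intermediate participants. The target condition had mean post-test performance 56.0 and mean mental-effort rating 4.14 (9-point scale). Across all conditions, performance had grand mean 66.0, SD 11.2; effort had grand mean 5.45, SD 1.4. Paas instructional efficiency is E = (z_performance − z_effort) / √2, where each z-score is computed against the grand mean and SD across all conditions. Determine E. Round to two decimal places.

z_performance = (56.0 − 66.0) / 11.2 = -10.0000 / 11.2 = -0.8929.
z_effort = (4.14 − 5.45) / 1.4 = -1.3100 / 1.4 = -0.9357.
z_P − z_E = -0.8929 − (-0.9357) = 0.0428.
E = 0.0428 / √2 = 0.0428 / 1.41421 = 0.0303 ≈ 0.03.

0.03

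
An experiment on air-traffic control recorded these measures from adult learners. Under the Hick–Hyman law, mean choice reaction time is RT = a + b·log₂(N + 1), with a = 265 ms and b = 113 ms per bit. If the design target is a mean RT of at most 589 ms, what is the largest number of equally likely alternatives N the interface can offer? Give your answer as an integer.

6

Set 265 + 113·log₂(N + 1) ≤ 589.
log₂(N + 1) ≤ (589 − 265) / 113 = 2.8673.
N + 1 ≤ 2^2.8673 = 7.2970.
N ≤ 6.2970, so the largest integer N is 6.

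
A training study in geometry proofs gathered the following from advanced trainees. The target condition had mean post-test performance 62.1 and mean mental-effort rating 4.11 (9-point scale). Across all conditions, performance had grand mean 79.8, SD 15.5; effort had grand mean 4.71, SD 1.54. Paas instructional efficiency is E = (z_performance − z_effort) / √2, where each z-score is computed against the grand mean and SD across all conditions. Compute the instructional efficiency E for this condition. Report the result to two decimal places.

z_performance = (62.1 − 79.8) / 15.5 = -17.7000 / 15.5 = -1.1419.
z_effort = (4.11 − 4.71) / 1.54 = -0.6000 / 1.54 = -0.3896.
z_P − z_E = -1.1419 − (-0.3896) = -0.7523.
E = -0.7523 / √2 = -0.7523 / 1.41421 = -0.5320 ≈ -0.53.

-0.53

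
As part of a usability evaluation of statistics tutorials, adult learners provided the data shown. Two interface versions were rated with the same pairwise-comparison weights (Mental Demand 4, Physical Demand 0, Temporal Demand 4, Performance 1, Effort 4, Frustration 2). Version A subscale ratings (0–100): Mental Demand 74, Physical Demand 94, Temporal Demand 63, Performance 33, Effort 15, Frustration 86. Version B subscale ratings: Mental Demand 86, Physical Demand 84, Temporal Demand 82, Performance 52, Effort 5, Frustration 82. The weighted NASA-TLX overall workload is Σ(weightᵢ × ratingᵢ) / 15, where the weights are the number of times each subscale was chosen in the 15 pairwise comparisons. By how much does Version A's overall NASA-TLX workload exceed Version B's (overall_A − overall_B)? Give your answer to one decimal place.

-6.3

Version A weighted sum = 4·74 + 0·94 + 4·63 + 1·33 + 4·15 + 2·86 = 296 + 0 + 252 + 33 + 60 + 172 = 813; overall_A = 813/15 = 54.2000.
Version B weighted sum = 4·86 + 0·84 + 4·82 + 1·52 + 4·5 + 2·82 = 344 + 0 + 328 + 52 + 20 + 164 = 908; overall_B = 908/15 = 60.5333.
Difference = 54.2000 − 60.5333 = -6.3333 ≈ -6.3.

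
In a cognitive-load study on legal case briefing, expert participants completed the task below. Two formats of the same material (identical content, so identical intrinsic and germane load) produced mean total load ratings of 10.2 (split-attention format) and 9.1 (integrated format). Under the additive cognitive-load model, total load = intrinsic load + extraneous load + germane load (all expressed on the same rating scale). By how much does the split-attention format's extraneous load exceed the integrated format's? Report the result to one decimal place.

Intrinsic and germane load are equal across formats, so the difference in total load equals the difference in extraneous load.
Extraneous-load difference = 10.2 − 9.1 = 1.1.

1.1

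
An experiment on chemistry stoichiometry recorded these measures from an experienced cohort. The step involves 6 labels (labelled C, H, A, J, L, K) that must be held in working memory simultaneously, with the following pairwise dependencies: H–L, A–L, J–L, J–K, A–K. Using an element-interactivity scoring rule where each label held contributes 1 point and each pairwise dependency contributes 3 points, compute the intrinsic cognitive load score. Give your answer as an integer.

21

Count of labels held simultaneously: 6.
Count of pairwise dependencies listed: 5.
Element contribution: 6 × 1 = 6.
Interaction contribution: 5 × 3 = 15.
Intrinsic load = 6 + 15 = 21.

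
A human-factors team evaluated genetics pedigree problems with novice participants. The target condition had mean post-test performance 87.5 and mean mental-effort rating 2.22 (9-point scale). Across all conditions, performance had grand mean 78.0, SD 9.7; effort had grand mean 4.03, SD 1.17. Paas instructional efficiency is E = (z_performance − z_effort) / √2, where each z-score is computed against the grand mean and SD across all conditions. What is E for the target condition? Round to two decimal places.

1.79

z_performance = (87.5 − 78.0) / 9.7 = 9.5000 / 9.7 = 0.9794.
z_effort = (2.22 − 4.03) / 1.17 = -1.8100 / 1.17 = -1.5470.
z_P − z_E = 0.9794 − (-1.5470) = 2.5264.
E = 2.5264 / √2 = 2.5264 / 1.41421 = 1.7864 ≈ 1.79.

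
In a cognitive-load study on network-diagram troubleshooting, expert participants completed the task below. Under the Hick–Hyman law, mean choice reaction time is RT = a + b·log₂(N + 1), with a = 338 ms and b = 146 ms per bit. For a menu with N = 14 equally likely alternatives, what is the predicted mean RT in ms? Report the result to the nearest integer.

908

log₂(14 + 1) = log₂(15) = 3.9069.
RT = 338 + 146 × 3.9069 = 338 + 570.4074 = 908.4074 ms.
≈ 908 ms.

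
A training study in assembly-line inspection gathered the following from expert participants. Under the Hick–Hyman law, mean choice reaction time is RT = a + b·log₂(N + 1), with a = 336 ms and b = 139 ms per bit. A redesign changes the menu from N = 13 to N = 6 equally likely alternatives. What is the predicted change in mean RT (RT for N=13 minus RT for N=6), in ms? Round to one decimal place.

139.0

RT(13) = 336 + 139·log₂(14) = 336 + 139·3.8074 = 865.2286 ms.
RT(6) = 336 + 139·log₂(7) = 336 + 139·2.8074 = 726.2286 ms.
Difference = 865.2286 − 726.2286 = 139.0000 ≈ 139.0 ms.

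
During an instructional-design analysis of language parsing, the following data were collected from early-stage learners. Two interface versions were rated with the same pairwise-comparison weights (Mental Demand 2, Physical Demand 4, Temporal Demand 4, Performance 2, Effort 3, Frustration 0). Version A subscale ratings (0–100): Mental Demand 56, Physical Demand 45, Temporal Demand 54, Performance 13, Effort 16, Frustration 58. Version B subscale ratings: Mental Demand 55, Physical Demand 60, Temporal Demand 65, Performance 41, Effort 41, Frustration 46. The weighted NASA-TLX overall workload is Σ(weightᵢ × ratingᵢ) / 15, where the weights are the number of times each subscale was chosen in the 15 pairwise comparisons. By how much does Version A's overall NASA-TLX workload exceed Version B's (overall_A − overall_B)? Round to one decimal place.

Version A weighted sum = 2·56 + 4·45 + 4·54 + 2·13 + 3·16 + 0·58 = 112 + 180 + 216 + 26 + 48 + 0 = 582; overall_A = 582/15 = 38.8000.
Version B weighted sum = 2·55 + 4·60 + 4·65 + 2·41 + 3·41 + 0·46 = 110 + 240 + 260 + 82 + 123 + 0 = 815; overall_B = 815/15 = 54.3333.
Difference = 38.8000 − 54.3333 = -15.5333 ≈ -15.5.

-15.5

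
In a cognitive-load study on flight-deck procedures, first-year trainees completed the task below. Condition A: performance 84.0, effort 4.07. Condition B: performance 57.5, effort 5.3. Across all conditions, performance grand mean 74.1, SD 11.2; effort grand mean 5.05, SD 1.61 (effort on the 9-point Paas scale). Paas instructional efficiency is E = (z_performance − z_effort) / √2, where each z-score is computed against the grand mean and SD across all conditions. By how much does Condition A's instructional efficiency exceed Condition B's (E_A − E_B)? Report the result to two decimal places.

Condition A: z_P = (84.0 − 74.1)/11.2 = 0.8839; z_E = (4.07 − 5.05)/1.61 = -0.6087; E_A = (0.8839 − (-0.6087))/√2 = 1.0554.
Condition B: z_P = (57.5 − 74.1)/11.2 = -1.4821; z_E = (5.3 − 5.05)/1.61 = 0.1553; E_B = (-1.4821 − 0.1553)/√2 = -1.1578.
E_A − E_B = 1.0554 − (-1.1578) = 2.2132 ≈ 2.21.

2.21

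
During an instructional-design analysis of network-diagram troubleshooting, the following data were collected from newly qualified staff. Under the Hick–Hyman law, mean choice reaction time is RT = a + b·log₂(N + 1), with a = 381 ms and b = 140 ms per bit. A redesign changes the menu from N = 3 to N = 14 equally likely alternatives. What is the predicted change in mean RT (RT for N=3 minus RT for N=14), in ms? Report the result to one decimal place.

-267.0

RT(3) = 381 + 140·log₂(4) = 381 + 140·2.0000 = 661.0000 ms.
RT(14) = 381 + 140·log₂(15) = 381 + 140·3.9069 = 927.9660 ms.
Difference = 661.0000 − 927.9660 = -266.9660 ≈ -267.0 ms.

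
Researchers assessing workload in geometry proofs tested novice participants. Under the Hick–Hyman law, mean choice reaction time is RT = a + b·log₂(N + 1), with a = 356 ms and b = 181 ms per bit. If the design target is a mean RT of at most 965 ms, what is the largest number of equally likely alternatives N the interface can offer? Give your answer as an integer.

9

Set 356 + 181·log₂(N + 1) ≤ 965.
log₂(N + 1) ≤ (965 − 356) / 181 = 3.3646.
N + 1 ≤ 2^3.3646 = 10.3002.
N ≤ 9.3002, so the largest integer N is 9.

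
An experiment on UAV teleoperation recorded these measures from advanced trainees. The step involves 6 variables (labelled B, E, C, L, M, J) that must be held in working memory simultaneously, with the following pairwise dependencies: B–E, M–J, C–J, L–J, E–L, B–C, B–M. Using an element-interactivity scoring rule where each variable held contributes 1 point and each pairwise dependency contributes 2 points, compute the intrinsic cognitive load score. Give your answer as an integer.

20

Count of variables held simultaneously: 6.
Count of pairwise dependencies listed: 7.
Element contribution: 6 × 1 = 6.
Interaction contribution: 7 × 2 = 14.
Intrinsic load = 6 + 14 = 20.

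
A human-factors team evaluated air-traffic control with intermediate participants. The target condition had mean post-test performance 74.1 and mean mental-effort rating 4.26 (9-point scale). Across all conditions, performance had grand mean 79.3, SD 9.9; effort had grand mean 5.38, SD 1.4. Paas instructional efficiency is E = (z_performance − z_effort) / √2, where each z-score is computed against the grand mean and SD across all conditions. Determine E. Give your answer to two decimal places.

z_performance = (74.1 − 79.3) / 9.9 = -5.2000 / 9.9 = -0.5253.
z_effort = (4.26 − 5.38) / 1.4 = -1.1200 / 1.4 = -0.8000.
z_P − z_E = -0.5253 − (-0.8000) = 0.2747.
E = 0.2747 / √2 = 0.2747 / 1.41421 = 0.1942 ≈ 0.19.

0.19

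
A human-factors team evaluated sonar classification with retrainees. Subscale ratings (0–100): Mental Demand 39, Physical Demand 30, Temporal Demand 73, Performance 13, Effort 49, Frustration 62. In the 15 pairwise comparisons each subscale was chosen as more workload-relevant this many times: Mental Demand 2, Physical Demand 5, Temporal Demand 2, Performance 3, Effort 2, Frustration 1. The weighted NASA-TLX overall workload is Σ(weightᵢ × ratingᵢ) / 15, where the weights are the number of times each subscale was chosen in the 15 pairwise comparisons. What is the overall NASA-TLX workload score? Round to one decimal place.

The tallies are the weights (they sum to 15).
Weighted sum = 2·39 + 5·30 + 2·73 + 3·13 + 2·49 + 1·62
            = 78 + 150 + 146 + 39 + 98 + 62 = 573.
Overall workload = 573 / 15 = 38.2000 ≈ 38.2.

38.2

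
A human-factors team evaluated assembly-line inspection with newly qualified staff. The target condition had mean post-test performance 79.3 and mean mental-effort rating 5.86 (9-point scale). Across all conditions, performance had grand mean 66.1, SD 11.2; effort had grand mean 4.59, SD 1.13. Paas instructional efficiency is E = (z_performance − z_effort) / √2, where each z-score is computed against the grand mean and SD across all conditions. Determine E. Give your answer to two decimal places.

0.04

z_performance = (79.3 − 66.1) / 11.2 = 13.2000 / 11.2 = 1.1786.
z_effort = (5.86 − 4.59) / 1.13 = 1.2700 / 1.13 = 1.1239.
z_P − z_E = 1.1786 − 1.1239 = 0.0547.
E = 0.0547 / √2 = 0.0547 / 1.41421 = 0.0387 ≈ 0.04.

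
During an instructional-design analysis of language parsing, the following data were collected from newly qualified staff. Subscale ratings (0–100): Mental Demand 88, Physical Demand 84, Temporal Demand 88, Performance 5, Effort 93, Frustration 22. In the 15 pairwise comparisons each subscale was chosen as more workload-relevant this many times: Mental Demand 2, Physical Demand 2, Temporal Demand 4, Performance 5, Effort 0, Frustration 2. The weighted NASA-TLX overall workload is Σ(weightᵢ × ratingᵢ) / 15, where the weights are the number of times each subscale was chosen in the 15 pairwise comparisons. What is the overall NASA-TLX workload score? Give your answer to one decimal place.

51.0

The tallies are the weights (they sum to 15).
Weighted sum = 2·88 + 2·84 + 4·88 + 5·5 + 0·93 + 2·22
            = 176 + 168 + 352 + 25 + 0 + 44 = 765.
Overall workload = 765 / 15 = 51.0000 ≈ 51.0.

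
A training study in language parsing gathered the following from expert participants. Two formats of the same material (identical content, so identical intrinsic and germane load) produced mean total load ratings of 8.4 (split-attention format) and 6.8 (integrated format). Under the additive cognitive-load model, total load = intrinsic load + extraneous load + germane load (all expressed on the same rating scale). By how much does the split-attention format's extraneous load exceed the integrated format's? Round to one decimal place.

1.6

Intrinsic and germane load are equal across formats, so the difference in total load equals the difference in extraneous load.
Extraneous-load difference = 8.4 − 6.8 = 1.6.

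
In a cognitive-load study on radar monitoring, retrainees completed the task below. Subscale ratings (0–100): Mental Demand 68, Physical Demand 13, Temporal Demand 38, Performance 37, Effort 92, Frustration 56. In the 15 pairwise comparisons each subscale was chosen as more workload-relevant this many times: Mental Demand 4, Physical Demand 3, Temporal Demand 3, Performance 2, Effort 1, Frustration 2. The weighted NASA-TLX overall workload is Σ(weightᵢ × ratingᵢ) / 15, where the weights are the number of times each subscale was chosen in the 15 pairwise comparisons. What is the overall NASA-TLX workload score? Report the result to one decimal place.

46.9

The tallies are the weights (they sum to 15).
Weighted sum = 4·68 + 3·13 + 3·38 + 2·37 + 1·92 + 2·56
            = 272 + 39 + 114 + 74 + 92 + 112 = 703.
Overall workload = 703 / 15 = 46.8667 ≈ 46.9.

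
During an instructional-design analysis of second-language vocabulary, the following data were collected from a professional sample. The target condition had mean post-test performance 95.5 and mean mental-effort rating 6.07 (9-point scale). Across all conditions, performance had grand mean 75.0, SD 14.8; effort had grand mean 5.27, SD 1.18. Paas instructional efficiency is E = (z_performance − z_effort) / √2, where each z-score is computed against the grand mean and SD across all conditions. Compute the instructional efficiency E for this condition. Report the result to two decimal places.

z_performance = (95.5 − 75.0) / 14.8 = 20.5000 / 14.8 = 1.3851.
z_effort = (6.07 − 5.27) / 1.18 = 0.8000 / 1.18 = 0.6780.
z_P − z_E = 1.3851 − 0.6780 = 0.7071.
E = 0.7071 / √2 = 0.7071 / 1.41421 = 0.5000 ≈ 0.50.

0.50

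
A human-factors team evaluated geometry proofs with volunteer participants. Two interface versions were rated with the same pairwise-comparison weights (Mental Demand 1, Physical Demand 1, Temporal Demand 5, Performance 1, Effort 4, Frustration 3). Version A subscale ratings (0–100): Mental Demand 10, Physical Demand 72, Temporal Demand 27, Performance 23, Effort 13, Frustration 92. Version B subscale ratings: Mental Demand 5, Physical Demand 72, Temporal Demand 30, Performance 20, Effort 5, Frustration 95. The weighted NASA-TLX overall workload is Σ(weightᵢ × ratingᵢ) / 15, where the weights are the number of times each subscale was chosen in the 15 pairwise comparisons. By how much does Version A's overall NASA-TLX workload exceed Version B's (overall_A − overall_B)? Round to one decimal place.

Version A weighted sum = 1·10 + 1·72 + 5·27 + 1·23 + 4·13 + 3·92 = 10 + 72 + 135 + 23 + 52 + 276 = 568; overall_A = 568/15 = 37.8667.
Version B weighted sum = 1·5 + 1·72 + 5·30 + 1·20 + 4·5 + 3·95 = 5 + 72 + 150 + 20 + 20 + 285 = 552; overall_B = 552/15 = 36.8000.
Difference = 37.8667 − 36.8000 = 1.0667 ≈ 1.1.

1.1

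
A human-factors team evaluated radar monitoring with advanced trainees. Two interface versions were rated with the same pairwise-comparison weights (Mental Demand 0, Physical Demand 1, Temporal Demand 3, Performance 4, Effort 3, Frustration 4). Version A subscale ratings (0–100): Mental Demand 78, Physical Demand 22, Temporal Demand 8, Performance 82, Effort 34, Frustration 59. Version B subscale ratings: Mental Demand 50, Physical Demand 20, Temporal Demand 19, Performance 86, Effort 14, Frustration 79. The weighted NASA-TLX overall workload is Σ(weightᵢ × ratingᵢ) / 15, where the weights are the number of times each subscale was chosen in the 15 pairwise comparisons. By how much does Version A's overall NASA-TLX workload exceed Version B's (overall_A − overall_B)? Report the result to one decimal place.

Version A weighted sum = 0·78 + 1·22 + 3·8 + 4·82 + 3·34 + 4·59 = 0 + 22 + 24 + 328 + 102 + 236 = 712; overall_A = 712/15 = 47.4667.
Version B weighted sum = 0·50 + 1·20 + 3·19 + 4·86 + 3·14 + 4·79 = 0 + 20 + 57 + 344 + 42 + 316 = 779; overall_B = 779/15 = 51.9333.
Difference = 47.4667 − 51.9333 = -4.4666 ≈ -4.5.

-4.5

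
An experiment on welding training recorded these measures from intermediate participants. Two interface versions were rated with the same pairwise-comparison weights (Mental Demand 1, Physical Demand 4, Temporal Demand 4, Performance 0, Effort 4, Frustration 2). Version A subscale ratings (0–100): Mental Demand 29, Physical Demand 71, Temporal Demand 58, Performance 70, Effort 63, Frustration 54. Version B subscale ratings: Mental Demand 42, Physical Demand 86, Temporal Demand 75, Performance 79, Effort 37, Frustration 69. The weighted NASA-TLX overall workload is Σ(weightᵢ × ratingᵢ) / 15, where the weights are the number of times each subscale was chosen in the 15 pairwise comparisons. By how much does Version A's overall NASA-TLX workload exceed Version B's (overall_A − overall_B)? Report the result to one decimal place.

-4.5

Version A weighted sum = 1·29 + 4·71 + 4·58 + 0·70 + 4·63 + 2·54 = 29 + 284 + 232 + 0 + 252 + 108 = 905; overall_A = 905/15 = 60.3333.
Version B weighted sum = 1·42 + 4·86 + 4·75 + 0·79 + 4·37 + 2·69 = 42 + 344 + 300 + 0 + 148 + 138 = 972; overall_B = 972/15 = 64.8000.
Difference = 60.3333 − 64.8000 = -4.4667 ≈ -4.5.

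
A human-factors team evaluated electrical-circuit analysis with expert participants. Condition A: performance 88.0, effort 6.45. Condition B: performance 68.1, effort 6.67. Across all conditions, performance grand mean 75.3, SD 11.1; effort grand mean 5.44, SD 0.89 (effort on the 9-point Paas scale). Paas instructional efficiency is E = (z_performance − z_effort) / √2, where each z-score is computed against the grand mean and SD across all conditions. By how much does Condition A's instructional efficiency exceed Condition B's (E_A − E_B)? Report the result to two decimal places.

1.44

Condition A: z_P = (88.0 − 75.3)/11.1 = 1.1441; z_E = (6.45 − 5.44)/0.89 = 1.1348; E_A = (1.1441 − 1.1348)/√2 = 0.0066.
Condition B: z_P = (68.1 − 75.3)/11.1 = -0.6486; z_E = (6.67 − 5.44)/0.89 = 1.3820; E_B = (-0.6486 − 1.3820)/√2 = -1.4359.
E_A − E_B = 0.0066 − (-1.4359) = 1.4425 ≈ 1.44.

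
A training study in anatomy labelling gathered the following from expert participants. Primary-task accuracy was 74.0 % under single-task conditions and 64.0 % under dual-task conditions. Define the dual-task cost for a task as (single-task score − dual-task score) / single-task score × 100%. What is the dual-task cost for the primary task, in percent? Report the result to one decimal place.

Cost = (74.0 − 64.0) / 74.0 × 100%
     = 10.0000 / 74.0 × 100% = 13.5135%.
≈ 13.5%.

13.5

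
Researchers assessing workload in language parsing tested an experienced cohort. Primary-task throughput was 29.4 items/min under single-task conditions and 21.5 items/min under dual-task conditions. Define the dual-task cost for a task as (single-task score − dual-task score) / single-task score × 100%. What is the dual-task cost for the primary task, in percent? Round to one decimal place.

Cost = (29.4 − 21.5) / 29.4 × 100%
     = 7.9000 / 29.4 × 100% = 26.8707%.
≈ 26.9%.

26.9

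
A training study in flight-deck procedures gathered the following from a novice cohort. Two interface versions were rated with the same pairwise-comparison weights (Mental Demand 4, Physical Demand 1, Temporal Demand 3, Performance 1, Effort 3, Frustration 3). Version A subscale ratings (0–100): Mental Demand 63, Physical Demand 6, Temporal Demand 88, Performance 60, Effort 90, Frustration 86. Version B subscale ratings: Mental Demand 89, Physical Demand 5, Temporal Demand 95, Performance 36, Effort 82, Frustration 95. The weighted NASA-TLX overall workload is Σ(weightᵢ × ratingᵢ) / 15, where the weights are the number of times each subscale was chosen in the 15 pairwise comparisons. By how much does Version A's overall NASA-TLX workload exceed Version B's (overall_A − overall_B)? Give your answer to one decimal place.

Version A weighted sum = 4·63 + 1·6 + 3·88 + 1·60 + 3·90 + 3·86 = 252 + 6 + 264 + 60 + 270 + 258 = 1110; overall_A = 1110/15 = 74.0000.
Version B weighted sum = 4·89 + 1·5 + 3·95 + 1·36 + 3·82 + 3·95 = 356 + 5 + 285 + 36 + 246 + 285 = 1213; overall_B = 1213/15 = 80.8667.
Difference = 74.0000 − 80.8667 = -6.8667 ≈ -6.9.

-6.9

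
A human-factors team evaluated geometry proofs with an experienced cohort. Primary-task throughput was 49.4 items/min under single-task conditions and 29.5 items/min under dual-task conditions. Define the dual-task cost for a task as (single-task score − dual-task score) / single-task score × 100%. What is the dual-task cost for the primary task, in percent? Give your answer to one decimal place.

Cost = (49.4 − 29.5) / 49.4 × 100%
     = 19.9000 / 49.4 × 100% = 40.2834%.
≈ 40.3%.

40.3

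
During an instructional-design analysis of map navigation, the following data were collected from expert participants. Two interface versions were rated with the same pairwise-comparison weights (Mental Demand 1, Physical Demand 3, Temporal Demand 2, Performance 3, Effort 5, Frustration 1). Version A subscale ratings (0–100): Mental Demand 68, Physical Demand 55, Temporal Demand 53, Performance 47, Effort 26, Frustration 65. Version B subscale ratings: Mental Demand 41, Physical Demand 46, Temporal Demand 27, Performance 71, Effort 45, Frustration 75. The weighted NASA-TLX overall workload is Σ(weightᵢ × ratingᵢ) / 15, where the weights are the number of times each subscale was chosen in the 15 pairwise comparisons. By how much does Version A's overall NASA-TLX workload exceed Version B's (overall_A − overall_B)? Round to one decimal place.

-4.7

Version A weighted sum = 1·68 + 3·55 + 2·53 + 3·47 + 5·26 + 1·65 = 68 + 165 + 106 + 141 + 130 + 65 = 675; overall_A = 675/15 = 45.0000.
Version B weighted sum = 1·41 + 3·46 + 2·27 + 3·71 + 5·45 + 1·75 = 41 + 138 + 54 + 213 + 225 + 75 = 746; overall_B = 746/15 = 49.7333.
Difference = 45.0000 − 49.7333 = -4.7333 ≈ -4.7.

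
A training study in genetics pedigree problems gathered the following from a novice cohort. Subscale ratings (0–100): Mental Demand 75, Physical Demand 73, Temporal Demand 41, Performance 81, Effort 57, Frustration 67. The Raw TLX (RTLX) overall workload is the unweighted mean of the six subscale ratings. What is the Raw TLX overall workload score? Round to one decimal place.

Sum of ratings = 75 + 73 + 41 + 81 + 57 + 67 = 394.
RTLX = 394 / 6 = 65.6667 ≈ 65.7.

65.7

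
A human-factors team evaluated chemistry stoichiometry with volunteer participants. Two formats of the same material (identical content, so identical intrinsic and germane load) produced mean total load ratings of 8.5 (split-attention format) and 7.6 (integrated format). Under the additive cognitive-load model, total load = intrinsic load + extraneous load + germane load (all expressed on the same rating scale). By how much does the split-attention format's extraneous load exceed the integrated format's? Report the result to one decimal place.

Intrinsic and germane load are equal across formats, so the difference in total load equals the difference in extraneous load.
Extraneous-load difference = 8.5 − 7.6 = 0.9.

0.9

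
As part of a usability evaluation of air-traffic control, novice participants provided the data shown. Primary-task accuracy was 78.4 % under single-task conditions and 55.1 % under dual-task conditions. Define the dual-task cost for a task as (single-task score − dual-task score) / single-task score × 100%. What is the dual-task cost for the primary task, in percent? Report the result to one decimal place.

Cost = (78.4 − 55.1) / 78.4 × 100%
     = 23.3000 / 78.4 × 100% = 29.7194%.
≈ 29.7%.

29.7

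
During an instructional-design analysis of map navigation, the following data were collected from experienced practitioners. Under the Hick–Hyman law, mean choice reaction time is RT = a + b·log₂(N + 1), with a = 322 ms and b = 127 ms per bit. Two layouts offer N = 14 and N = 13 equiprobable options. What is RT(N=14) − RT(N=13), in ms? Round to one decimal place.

12.6

RT(14) = 322 + 127·log₂(15) = 322 + 127·3.9069 = 818.1763 ms.
RT(13) = 322 + 127·log₂(14) = 322 + 127·3.8074 = 805.5398 ms.
Difference = 818.1763 − 805.5398 = 12.6365 ≈ 12.6 ms.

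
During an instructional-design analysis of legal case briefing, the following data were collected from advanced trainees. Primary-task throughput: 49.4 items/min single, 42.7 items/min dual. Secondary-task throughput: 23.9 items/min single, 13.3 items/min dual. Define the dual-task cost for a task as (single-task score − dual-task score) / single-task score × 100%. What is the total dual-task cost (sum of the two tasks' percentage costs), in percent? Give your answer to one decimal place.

57.9

Primary cost = (49.4 − 42.7) / 49.4 × 100% = 13.5628%.
Secondary cost = (23.9 − 13.3) / 23.9 × 100% = 44.3515%.
Total = 13.5628% + 44.3515% = 57.9143% ≈ 57.9%.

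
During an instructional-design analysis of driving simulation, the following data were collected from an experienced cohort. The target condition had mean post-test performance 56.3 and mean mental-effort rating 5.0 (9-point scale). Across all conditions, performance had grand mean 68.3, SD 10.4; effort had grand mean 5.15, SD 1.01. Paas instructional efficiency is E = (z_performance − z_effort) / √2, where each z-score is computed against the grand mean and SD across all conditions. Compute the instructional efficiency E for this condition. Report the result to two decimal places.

-0.71

z_performance = (56.3 − 68.3) / 10.4 = -12.0000 / 10.4 = -1.1538.
z_effort = (5.0 − 5.15) / 1.01 = -0.1500 / 1.01 = -0.1485.
z_P − z_E = -1.1538 − (-0.1485) = -1.0053.
E = -1.0053 / √2 = -1.0053 / 1.41421 = -0.7109 ≈ -0.71.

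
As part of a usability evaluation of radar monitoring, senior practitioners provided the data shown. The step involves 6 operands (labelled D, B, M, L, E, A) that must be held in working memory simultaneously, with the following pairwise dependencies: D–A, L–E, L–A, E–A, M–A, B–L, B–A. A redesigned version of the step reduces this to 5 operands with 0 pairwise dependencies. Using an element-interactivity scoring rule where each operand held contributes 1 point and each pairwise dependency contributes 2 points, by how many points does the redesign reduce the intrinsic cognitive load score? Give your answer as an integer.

15

Original: 6 × 1 + 7 × 2 = 6 + 14 = 20.
Redesigned: 5 × 1 + 0 × 2 = 5 + 0 = 5.
Reduction = 20 − 5 = 15.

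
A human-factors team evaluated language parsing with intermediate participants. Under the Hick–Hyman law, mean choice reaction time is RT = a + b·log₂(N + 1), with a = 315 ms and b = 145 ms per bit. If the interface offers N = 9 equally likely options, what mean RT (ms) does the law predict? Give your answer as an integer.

797

log₂(9 + 1) = log₂(10) = 3.3219.
RT = 315 + 145 × 3.3219 = 315 + 481.6755 = 796.6755 ms.
≈ 797 ms.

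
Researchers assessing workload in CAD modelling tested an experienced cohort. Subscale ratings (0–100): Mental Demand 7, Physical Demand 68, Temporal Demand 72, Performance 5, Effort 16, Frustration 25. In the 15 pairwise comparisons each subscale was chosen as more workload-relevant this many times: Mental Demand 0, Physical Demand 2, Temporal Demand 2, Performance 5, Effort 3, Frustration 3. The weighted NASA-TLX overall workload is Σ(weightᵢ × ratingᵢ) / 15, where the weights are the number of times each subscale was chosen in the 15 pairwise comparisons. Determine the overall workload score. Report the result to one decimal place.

The tallies are the weights (they sum to 15).
Weighted sum = 0·7 + 2·68 + 2·72 + 5·5 + 3·16 + 3·25
            = 0 + 136 + 144 + 25 + 48 + 75 = 428.
Overall workload = 428 / 15 = 28.5333 ≈ 28.5.

28.5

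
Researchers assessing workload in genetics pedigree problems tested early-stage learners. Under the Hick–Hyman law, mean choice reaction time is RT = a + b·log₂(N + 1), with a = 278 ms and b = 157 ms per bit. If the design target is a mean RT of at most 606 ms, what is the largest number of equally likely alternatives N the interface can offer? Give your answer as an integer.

Set 278 + 157·log₂(N + 1) ≤ 606.
log₂(N + 1) ≤ (606 − 278) / 157 = 2.0892.
N + 1 ≤ 2^2.0892 = 4.2551.
N ≤ 3.2551, so the largest integer N is 3.

3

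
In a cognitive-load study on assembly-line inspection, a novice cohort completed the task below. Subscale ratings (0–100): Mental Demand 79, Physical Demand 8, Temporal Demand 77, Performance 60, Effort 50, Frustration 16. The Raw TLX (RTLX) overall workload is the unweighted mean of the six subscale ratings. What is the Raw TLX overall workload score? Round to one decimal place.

Sum of ratings = 79 + 8 + 77 + 60 + 50 + 16 = 290.
RTLX = 290 / 6 = 48.3333 ≈ 48.3.

48.3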